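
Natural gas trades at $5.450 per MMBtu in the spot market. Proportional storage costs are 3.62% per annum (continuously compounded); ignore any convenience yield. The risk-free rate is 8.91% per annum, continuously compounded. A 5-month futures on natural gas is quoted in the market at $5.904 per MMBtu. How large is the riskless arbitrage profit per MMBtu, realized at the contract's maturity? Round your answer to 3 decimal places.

Fair futures: F* = S·e^(carry·T), with carry = (r + u) = 0.0891 + 0.0362 = 0.1253
F* = 5.450 · e^(0.1253 × 5/12) = 5.450 · e^0.052208 = 5.450 × 1.053595 = $5.7421
Market $5.904 > fair $5.7421: forward overpriced → cash-and-carry (buy spot, short the forward).
At maturity, profit = |F_mkt − F*| = |5.904 − 5.7421| = $0.162 per MMBtu

$0.162 per MMBtu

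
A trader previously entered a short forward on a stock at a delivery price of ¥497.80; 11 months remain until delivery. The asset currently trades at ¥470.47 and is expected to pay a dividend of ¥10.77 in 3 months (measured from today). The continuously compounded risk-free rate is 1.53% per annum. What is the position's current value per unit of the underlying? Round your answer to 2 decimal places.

¥31.13

PV(remaining dividends) I = 10.77·e^(−0.0153·3/12) = 10.7289
Current forward F = (S − I)·e^(rT) = (470.47 − 10.7289)·e^(0.0153·11/12) = 459.7411 × 1.014124 = 466.2345
Value (long) = (F − K)·e^(−rT) = (466.2345 − 497.80) × 0.986073 = -31.1259
Short position value = −(long value) = ¥31.13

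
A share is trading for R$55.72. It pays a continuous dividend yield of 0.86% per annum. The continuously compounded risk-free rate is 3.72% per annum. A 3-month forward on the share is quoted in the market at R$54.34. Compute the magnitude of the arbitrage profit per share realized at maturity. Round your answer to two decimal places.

R$1.78 per share

Fair forward: F* = S·e^(carry·T), with carry = (r − q) = 0.0372 − 0.0086 = 0.0286
F* = 55.72 · e^(0.0286 × 3/12) = 55.72 · e^0.007150 = 55.72 × 1.007176 = R$56.1198
Market R$54.34 < fair R$56.1198: forward underpriced → reverse cash-and-carry (short spot, go long the forward).
At maturity, profit = |F_mkt − F*| = |54.34 − 56.1198| = R$1.78 per share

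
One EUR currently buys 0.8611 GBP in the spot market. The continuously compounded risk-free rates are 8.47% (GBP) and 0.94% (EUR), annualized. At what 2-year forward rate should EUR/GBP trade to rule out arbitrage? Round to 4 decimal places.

1.0011

F = S·e^((r_GBP − r_EUR)T) = 0.8611 · e^((0.0847 − 0.0094) × 2)
= 0.8611 · e^0.150600 = 0.8611 × 1.162532
F = 1.0011 GBP per EUR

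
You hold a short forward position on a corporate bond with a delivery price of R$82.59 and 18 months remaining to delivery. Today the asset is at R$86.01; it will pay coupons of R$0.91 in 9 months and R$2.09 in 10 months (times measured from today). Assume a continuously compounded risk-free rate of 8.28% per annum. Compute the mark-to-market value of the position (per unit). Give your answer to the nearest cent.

PV(remaining coupons) I = 0.91·e^(−0.0828·9/12) + 2.09·e^(−0.0828·10/12) = 2.8059
Current forward F = (S − I)·e^(rT) = (86.01 − 2.8059)·e^(0.0828·18/12) = 83.2041 × 1.132242 = 94.2072
Value (long) = (F − K)·e^(−rT) = (94.2072 − 82.59) × 0.883203 = 10.2603
Short position value = −(long value) = -R$10.26

-R$10.26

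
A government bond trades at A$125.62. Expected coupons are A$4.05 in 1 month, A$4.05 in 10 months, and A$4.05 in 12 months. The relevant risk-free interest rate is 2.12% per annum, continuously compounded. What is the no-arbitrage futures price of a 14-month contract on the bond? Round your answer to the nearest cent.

A$116.48

PV(coupons) I = 4.05·e^(−0.0212·1/12) + 4.05·e^(−0.0212·10/12) + 4.05·e^(−0.0212·12/12)
I = 4.0429 + 3.9791 + 3.9650 = 11.9870
F = (S − I)·e^(rT) = (125.62 − 11.9870) · e^(0.0212·14/12)
= 113.6330 · e^0.024733 = 113.6330 × 1.025041 = A$116.48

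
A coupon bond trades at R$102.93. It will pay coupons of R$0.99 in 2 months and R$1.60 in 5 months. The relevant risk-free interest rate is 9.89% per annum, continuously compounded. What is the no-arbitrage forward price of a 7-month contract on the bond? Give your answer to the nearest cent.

R$106.38

PV(coupons) I = 0.99·e^(−0.0989·2/12) + 1.60·e^(−0.0989·5/12)
I = 0.9738 + 1.5354 = 2.5092
F = (S − I)·e^(rT) = (102.93 − 2.5092) · e^(0.0989·7/12)
= 100.4208 · e^0.057692 = 100.4208 × 1.059389 = R$106.38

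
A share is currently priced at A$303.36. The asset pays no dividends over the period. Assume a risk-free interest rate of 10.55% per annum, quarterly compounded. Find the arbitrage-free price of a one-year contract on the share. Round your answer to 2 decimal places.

F = S · (1+r/4)^(4T)
= 303.36 × 1.109748
F = A$336.65

A$336.65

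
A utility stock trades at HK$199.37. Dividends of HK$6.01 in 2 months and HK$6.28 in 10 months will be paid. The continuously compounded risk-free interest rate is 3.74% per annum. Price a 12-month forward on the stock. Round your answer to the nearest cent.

HK$194.45

PV(dividends) I = 6.01·e^(−0.0374·2/12) + 6.28·e^(−0.0374·10/12)
I = 5.9727 + 6.0873 = 12.0600
F = (S − I)·e^(rT) = (199.37 − 12.0600) · e^(0.0374·12/12)
= 187.3100 · e^0.037400 = 187.3100 × 1.038108 = HK$194.45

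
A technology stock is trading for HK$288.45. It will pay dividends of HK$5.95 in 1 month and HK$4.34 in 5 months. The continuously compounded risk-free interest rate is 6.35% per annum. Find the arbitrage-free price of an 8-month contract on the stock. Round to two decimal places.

PV(dividends) I = 5.95·e^(−0.0635·1/12) + 4.34·e^(−0.0635·5/12)
I = 5.9186 + 4.2267 = 10.1453
F = (S − I)·e^(rT) = (288.45 − 10.1453) · e^(0.0635·8/12)
= 278.3047 · e^0.042333 = 278.3047 × 1.043242 = HK$290.34

HK$290.34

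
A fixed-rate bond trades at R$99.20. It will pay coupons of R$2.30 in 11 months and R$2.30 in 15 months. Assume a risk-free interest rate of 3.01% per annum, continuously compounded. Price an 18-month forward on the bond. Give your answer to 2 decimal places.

PV(coupons) I = 2.30·e^(−0.0301·11/12) + 2.30·e^(−0.0301·15/12)
I = 2.2374 + 2.2151 = 4.4525
F = (S − I)·e^(rT) = (99.20 − 4.4525) · e^(0.0301·18/12)
= 94.7475 · e^0.045150 = 94.7475 × 1.046185 = R$99.12

R$99.12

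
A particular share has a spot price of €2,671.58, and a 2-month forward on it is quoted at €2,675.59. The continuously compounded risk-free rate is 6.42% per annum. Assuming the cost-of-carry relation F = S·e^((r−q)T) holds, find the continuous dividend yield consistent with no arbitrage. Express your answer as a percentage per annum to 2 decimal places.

From F = S·e^((r−q)T): (r − q) = ln(F/S)/T
ln(2675.59/2671.58) = ln(1.001501) = 0.001500
(r − q) = 0.001500 / (2/12) = 0.009000
q = r − ln(F/S)/T = 0.0642 − 0.009000 = 0.055200
q = 5.52%

5.52%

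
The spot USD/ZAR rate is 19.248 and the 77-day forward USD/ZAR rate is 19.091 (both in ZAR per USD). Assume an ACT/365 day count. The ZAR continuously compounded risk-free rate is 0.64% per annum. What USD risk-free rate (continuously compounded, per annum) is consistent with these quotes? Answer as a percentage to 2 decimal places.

4.52%

F = S·e^((r_ZAR − r_USD)T) ⇒ r_USD = r_ZAR − ln(F/S)/T
ln(19.091/19.248) = -0.008190; /(77/365) = -0.038823
r_USD = 0.0064 + 0.038823 = 0.045223
r_USD = 4.52%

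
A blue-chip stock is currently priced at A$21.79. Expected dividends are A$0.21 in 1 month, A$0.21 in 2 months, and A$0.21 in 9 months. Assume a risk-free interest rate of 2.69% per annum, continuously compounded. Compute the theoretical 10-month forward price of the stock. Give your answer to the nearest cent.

PV(dividends) I = 0.21·e^(−0.0269·1/12) + 0.21·e^(−0.0269·2/12) + 0.21·e^(−0.0269·9/12)
I = 0.2095 + 0.2091 + 0.2058 = 0.6244
F = (S − I)·e^(rT) = (21.79 − 0.6244) · e^(0.0269·10/12)
= 21.1656 · e^0.022417 = 21.1656 × 1.022670 = A$21.65

A$21.65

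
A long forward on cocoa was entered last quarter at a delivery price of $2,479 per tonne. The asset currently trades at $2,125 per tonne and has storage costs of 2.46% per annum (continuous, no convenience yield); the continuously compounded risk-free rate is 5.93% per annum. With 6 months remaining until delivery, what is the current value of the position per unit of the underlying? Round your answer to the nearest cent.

Current fair forward for the remaining 6 months: F = S·e^((r + u)·T), (r + u) = 0.0593 + 0.0246 = 0.0839
F = 2125 · e^(0.0839 × 6/12) = 2125 × 1.04284234 = 2216.0400
Value of long forward = (F − K)·e^(−rT) = (2216.0400 − 2479) · e^(−0.0593·6/12)
= -262.9600 × 0.97078525 = -255.28

-$255.28 per tonne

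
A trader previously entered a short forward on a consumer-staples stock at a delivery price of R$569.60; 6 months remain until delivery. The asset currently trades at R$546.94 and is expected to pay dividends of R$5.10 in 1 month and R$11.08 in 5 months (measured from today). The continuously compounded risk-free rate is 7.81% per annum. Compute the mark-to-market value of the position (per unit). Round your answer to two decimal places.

PV(remaining dividends) I = 5.10·e^(−0.0781·1/12) + 11.08·e^(−0.0781·5/12) = 15.7922
Current forward F = (S − I)·e^(rT) = (546.94 − 15.7922)·e^(0.0781·6/12) = 531.1478 × 1.039822 = 552.2992
Value (long) = (F − K)·e^(−rT) = (552.2992 − 569.60) × 0.961703 = -16.6382
Short position value = −(long value) = R$16.64

R$16.64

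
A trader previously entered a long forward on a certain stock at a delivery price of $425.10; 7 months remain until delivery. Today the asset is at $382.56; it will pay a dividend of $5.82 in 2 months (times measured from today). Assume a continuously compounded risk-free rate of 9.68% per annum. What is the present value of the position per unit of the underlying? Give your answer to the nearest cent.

-$24.93

PV(remaining dividends) I = 5.82·e^(−0.0968·2/12) = 5.7269
Current forward F = (S − I)·e^(rT) = (382.56 − 5.7269)·e^(0.0968·7/12) = 376.8331 × 1.058091 = 398.7237
Value (long) = (F − K)·e^(−rT) = (398.7237 − 425.10) × 0.945098 = -24.9282
Value = -$24.93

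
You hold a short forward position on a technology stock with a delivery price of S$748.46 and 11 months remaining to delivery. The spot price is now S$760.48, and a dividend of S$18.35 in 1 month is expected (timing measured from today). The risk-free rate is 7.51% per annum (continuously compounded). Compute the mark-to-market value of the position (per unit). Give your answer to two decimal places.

-S$43.58

PV(remaining dividends) I = 18.35·e^(−0.0751·1/12) = 18.2355
Current forward F = (S − I)·e^(rT) = (760.48 − 18.2355)·e^(0.0751·11/12) = 742.2445 × 1.071267 = 795.1420
Value (long) = (F − K)·e^(−rT) = (795.1420 − 748.46) × 0.933474 = 43.5764
Short position value = −(long value) = -S$43.58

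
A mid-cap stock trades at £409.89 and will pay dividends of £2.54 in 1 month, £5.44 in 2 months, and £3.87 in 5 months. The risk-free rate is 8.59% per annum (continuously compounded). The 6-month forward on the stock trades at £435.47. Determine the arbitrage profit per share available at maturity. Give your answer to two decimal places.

PV(dividends) I = 2.54·e^(−0.0859·1/12) + 5.44·e^(−0.0859·2/12) + 3.87·e^(−0.0859·5/12) = 11.6185
Fair forward F* = (S − I)·e^(rT) = (409.89 − 11.6185)·e^0.042950 = 398.2715 × 1.043886 = 415.7500
Market £435.47 > fair 415.7500: forward overpriced → cash-and-carry (borrow at r, buy the stock and collect the dividends, short the forward).
Profit at T = |F_mkt − F*| = |435.47 − 415.7500| = £19.72 per share

£19.72 per share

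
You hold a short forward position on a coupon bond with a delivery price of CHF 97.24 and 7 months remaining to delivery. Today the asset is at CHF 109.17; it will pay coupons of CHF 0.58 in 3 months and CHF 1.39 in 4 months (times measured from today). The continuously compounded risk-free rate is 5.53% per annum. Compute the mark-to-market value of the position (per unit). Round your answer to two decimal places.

PV(remaining coupons) I = 0.58·e^(−0.0553·3/12) + 1.39·e^(−0.0553·4/12) = 1.9366
Current forward F = (S − I)·e^(rT) = (109.17 − 1.9366)·e^(0.0553·7/12) = 107.2334 × 1.032784 = 110.7489
Value (long) = (F − K)·e^(−rT) = (110.7489 − 97.24) × 0.968256 = 13.0801
Short position value = −(long value) = -CHF 13.08

-CHF 13.08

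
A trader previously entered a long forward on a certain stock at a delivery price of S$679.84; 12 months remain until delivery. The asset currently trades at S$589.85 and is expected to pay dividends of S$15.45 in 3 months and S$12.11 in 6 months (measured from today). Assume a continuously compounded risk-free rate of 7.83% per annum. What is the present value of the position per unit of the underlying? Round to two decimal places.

PV(remaining dividends) I = 15.45·e^(−0.0783·3/12) + 12.11·e^(−0.0783·6/12) = 26.7956
Current forward F = (S − I)·e^(rT) = (589.85 − 26.7956)·e^(0.0783·12/12) = 563.0544 × 1.081447 = 608.9135
Value (long) = (F − K)·e^(−rT) = (608.9135 − 679.84) × 0.924687 = -65.5848
Value = -S$65.58

-S$65.58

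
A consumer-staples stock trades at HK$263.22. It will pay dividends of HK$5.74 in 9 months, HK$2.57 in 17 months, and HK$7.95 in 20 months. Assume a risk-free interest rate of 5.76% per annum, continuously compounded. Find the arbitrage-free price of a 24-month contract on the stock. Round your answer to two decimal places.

PV(dividends) I = 5.74·e^(−0.0576·9/12) + 2.57·e^(−0.0576·17/12) + 7.95·e^(−0.0576·20/12)
I = 5.4973 + 2.3686 + 7.2223 = 15.0882
F = (S − I)·e^(rT) = (263.22 − 15.0882) · e^(0.0576·24/12)
= 248.1318 · e^0.115200 = 248.1318 × 1.122098 = HK$278.43

HK$278.43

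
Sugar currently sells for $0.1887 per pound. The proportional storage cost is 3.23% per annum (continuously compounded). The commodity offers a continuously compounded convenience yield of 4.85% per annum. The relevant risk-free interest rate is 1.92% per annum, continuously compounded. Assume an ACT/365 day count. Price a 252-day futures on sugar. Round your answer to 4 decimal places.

Net carry = r + u − y = 0.0192 + 0.0323 − 0.0485 = 0.0030
F = S·e^((r+u−y)T) = 0.1887 · e^(0.0030 × 252/365) = 0.1887 · e^0.002071
= 0.1887 × 1.002073 = $0.1891 per pound

$0.1891 per pound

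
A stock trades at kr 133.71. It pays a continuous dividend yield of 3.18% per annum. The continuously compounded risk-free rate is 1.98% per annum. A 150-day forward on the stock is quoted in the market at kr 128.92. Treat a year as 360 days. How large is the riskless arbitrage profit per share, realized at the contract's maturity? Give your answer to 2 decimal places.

Fair forward: F* = S·e^(carry·T), with carry = (r − q) = 0.0198 − 0.0318 = -0.0120
F* = 133.71 · e^(-0.0120 × 150/360) = 133.71 · e^-0.005000 = 133.71 × 0.995012 = kr 133.0431
Market kr 128.92 < fair kr 133.0431: forward underpriced → reverse cash-and-carry (short spot, go long the forward).
At maturity, profit = |F_mkt − F*| = |128.92 − 133.0431| = kr 4.12 per share

kr 4.12 per share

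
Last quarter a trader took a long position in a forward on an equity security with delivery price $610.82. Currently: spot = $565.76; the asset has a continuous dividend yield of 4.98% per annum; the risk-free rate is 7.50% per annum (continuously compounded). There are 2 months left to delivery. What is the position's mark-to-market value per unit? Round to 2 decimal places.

-$42.15

Current fair forward for the remaining 2 months: F = S·e^((r − q)·T), (r − q) = 0.0750 − 0.0498 = 0.0252
F = 565.76 · e^(0.0252 × 2/12) = 565.76 × 1.004209 = 568.1413
Value of long forward = (F − K)·e^(−rT) = (568.1413 − 610.82) · e^(−0.0750·2/12)
= -42.6787 × 0.987578 = -42.15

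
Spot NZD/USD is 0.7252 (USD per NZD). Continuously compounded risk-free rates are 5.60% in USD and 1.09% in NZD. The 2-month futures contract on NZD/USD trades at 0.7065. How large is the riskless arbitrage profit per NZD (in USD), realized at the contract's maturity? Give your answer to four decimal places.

0.0242 per NZD (in USD)

Fair futures: F* = S·e^(carry·T), with carry = (r_USD − r_NZD) = 0.0560 − 0.0109 = 0.0451
F* = 0.7252 · e^(0.0451 × 2/12) = 0.7252 · e^0.007517 = 0.7252 × 1.007545 = 0.7307
Market 0.7065 < fair 0.7307: forward underpriced → reverse cash-and-carry (short spot, go long the forward).
At maturity, profit = |F_mkt − F*| = |0.7065 − 0.7307| = 0.0242 per NZD (in USD)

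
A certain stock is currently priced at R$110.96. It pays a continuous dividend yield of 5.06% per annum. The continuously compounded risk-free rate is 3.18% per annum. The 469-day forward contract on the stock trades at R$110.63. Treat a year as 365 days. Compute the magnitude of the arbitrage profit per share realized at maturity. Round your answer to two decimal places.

Fair forward: F* = S·e^(carry·T), with carry = (r − q) = 0.0318 − 0.0506 = -0.0188
F* = 110.96 · e^(-0.0188 × 469/365) = 110.96 · e^-0.024157 = 110.96 × 0.976132 = R$108.3116
Market R$110.63 > fair R$108.3116: forward overpriced → cash-and-carry (buy spot, short the forward).
At maturity, profit = |F_mkt − F*| = |110.63 − 108.3116| = R$2.32 per share

R$2.32 per share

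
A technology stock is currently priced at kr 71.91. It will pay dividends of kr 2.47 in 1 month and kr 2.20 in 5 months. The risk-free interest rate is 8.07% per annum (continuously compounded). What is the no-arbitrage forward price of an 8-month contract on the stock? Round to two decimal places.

kr 71.05

PV(dividends) I = 2.47·e^(−0.0807·1/12) + 2.20·e^(−0.0807·5/12)
I = 2.4534 + 2.1273 = 4.5807
F = (S − I)·e^(rT) = (71.91 − 4.5807) · e^(0.0807·8/12)
= 67.3293 · e^0.053800 = 67.3293 × 1.055274 = kr 71.05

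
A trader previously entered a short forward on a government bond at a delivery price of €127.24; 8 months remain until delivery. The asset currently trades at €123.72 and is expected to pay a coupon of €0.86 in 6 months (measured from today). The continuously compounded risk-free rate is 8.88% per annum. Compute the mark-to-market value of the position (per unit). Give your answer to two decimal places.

-€2.97

PV(remaining coupons) I = 0.86·e^(−0.0888·6/12) = 0.8227
Current forward F = (S − I)·e^(rT) = (123.72 − 0.8227)·e^(0.0888·8/12) = 122.8973 × 1.060987 = 130.3924
Value (long) = (F − K)·e^(−rT) = (130.3924 − 127.24) × 0.942518 = 2.9712
Short position value = −(long value) = -€2.97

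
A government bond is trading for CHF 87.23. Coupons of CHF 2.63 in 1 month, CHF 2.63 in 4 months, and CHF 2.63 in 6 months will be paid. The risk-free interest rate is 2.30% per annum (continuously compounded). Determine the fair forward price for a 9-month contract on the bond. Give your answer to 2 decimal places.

PV(coupons) I = 2.63·e^(−0.0230·1/12) + 2.63·e^(−0.0230·4/12) + 2.63·e^(−0.0230·6/12)
I = 2.6250 + 2.6099 + 2.5999 = 7.8348
F = (S − I)·e^(rT) = (87.23 − 7.8348) · e^(0.0230·9/12)
= 79.3952 · e^0.017250 = 79.3952 × 1.017400 = CHF 80.78

CHF 80.78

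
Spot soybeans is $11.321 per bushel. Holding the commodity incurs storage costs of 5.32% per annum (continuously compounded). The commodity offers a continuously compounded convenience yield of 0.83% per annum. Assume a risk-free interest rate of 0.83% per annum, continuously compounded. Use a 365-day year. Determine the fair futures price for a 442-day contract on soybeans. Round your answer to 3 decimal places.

Net carry = r + u − y = 0.0083 + 0.0532 − 0.0083 = 0.0532
F = S·e^((r+u−y)T) = 11.321 · e^(0.0532 × 442/365) = 11.321 · e^0.064423
= 11.321 × 1.066543 = $12.074 per bushel

$12.074 per bushel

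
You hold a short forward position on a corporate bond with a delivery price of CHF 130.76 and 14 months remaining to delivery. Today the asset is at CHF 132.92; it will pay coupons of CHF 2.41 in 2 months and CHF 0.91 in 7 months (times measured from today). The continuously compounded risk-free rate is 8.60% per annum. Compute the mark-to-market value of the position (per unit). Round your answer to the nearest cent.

-CHF 11.40

PV(remaining coupons) I = 2.41·e^(−0.0860·2/12) + 0.91·e^(−0.0860·7/12) = 3.2412
Current forward F = (S − I)·e^(rT) = (132.92 − 3.2412)·e^(0.0860·14/12) = 129.6788 × 1.105539 = 143.3650
Value (long) = (F − K)·e^(−rT) = (143.3650 − 130.76) × 0.904536 = 11.4017
Short position value = −(long value) = -CHF 11.40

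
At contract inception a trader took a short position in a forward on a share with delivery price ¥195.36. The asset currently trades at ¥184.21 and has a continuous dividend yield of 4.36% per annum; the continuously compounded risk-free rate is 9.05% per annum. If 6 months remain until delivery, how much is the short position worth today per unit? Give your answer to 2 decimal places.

¥6.48

Current fair forward for the remaining 6 months: F = S·e^((r − q)·T), (r − q) = 0.0905 − 0.0436 = 0.0469
F = 184.21 · e^(0.0469 × 6/12) = 184.21 × 1.023727 = 188.5808
Value of long forward = (F − K)·e^(−rT) = (188.5808 − 195.36) · e^(−0.0905·6/12)
= -6.7792 × 0.955759 = -6.48
Short position value = −(long value) = ¥6.48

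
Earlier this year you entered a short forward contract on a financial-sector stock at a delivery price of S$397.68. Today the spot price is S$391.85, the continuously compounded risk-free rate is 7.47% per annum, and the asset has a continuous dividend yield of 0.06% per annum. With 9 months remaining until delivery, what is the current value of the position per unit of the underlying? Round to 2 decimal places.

-S$15.66

Current fair forward for the remaining 9 months: F = S·e^((r − q)·T), (r − q) = 0.0747 − 0.0006 = 0.0741
F = 391.85 · e^(0.0741 × 9/12) = 391.85 × 1.057148 = 414.2434
Value of long forward = (F − K)·e^(−rT) = (414.2434 − 397.68) · e^(−0.0747·9/12)
= 16.5634 × 0.945515 = 15.66
Short position value = −(long value) = -S$15.66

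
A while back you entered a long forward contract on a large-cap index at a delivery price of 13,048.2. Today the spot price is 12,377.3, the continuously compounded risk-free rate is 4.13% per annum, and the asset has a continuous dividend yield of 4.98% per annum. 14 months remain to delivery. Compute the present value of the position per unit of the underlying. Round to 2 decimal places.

Current fair forward for the remaining 14 months: F = S·e^((r − q)·T), (r − q) = 0.0413 − 0.0498 = -0.0085
F = 12377.3 · e^(-0.0085 × 14/12) = 12377.3 × 0.99013234 = 12255.1650
Value of long forward = (F − K)·e^(−rT) = (12255.1650 − 13048.2) · e^(−0.0413·14/12)
= -793.0350 × 0.95295906 = -755.73

-755.73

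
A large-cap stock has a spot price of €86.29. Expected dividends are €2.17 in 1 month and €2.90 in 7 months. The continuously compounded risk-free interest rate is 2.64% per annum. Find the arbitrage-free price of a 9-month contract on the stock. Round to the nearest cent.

€82.89

PV(dividends) I = 2.17·e^(−0.0264·1/12) + 2.90·e^(−0.0264·7/12)
I = 2.1652 + 2.8557 = 5.0209
F = (S − I)·e^(rT) = (86.29 − 5.0209) · e^(0.0264·9/12)
= 81.2691 · e^0.019800 = 81.2691 × 1.019997 = €82.89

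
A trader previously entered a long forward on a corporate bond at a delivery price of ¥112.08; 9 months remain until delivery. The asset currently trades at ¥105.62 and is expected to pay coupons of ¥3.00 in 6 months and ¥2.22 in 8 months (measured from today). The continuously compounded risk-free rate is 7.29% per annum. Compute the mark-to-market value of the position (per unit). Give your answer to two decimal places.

-¥5.50

PV(remaining coupons) I = 3.00·e^(−0.0729·6/12) + 2.22·e^(−0.0729·8/12) = 5.0073
Current forward F = (S − I)·e^(rT) = (105.62 − 5.0073)·e^(0.0729·9/12) = 100.6127 × 1.056197 = 106.2668
Value (long) = (F − K)·e^(−rT) = (106.2668 − 112.08) × 0.946793 = -5.5039
Value = -¥5.50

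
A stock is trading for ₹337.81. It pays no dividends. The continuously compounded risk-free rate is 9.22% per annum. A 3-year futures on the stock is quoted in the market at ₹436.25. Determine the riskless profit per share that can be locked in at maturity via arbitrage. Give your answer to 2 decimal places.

Fair futures: F* = S·e^(carry·T), with carry = r = 0.0922
F* = 337.81 · e^(0.0922 × 3) = 337.81 · e^0.276600 = 337.81 × 1.318639 = ₹445.4494
Market ₹436.25 < fair ₹445.4494: forward underpriced → reverse cash-and-carry (short spot, go long the forward).
At maturity, profit = |F_mkt − F*| = |436.25 − 445.4494| = ₹9.20 per share

₹9.20 per share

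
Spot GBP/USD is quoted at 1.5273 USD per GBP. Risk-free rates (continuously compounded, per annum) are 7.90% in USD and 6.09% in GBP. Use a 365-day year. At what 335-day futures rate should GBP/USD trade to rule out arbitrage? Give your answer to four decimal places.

1.5529

F = S·e^((r_USD − r_GBP)T) = 1.5273 · e^((0.0790 − 0.0609) × 335/365)
= 1.5273 · e^0.016612 = 1.5273 × 1.016751
F = 1.5529 USD per GBP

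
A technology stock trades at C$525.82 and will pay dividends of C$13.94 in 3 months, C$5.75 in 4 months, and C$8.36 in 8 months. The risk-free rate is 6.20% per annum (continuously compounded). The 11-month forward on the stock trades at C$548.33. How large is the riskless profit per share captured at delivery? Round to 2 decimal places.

C$20.74 per share

PV(dividends) I = 13.94·e^(−0.0620·3/12) + 5.75·e^(−0.0620·4/12) + 8.36·e^(−0.0620·8/12) = 27.3795
Fair forward F* = (S − I)·e^(rT) = (525.82 − 27.3795)·e^0.056833 = 498.4405 × 1.058479 = 527.5888
Market C$548.33 > fair 527.5888: forward overpriced → cash-and-carry (borrow at r, buy the stock and collect the dividends, short the forward).
Profit at T = |F_mkt − F*| = |548.33 − 527.5888| = C$20.74 per share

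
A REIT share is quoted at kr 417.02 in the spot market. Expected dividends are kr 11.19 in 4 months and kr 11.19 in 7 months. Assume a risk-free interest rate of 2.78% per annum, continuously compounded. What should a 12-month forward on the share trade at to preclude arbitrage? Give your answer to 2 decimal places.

PV(dividends) I = 11.19·e^(−0.0278·4/12) + 11.19·e^(−0.0278·7/12)
I = 11.0868 + 11.0100 = 22.0968
F = (S − I)·e^(rT) = (417.02 − 22.0968) · e^(0.0278·12/12)
= 394.9232 · e^0.027800 = 394.9232 × 1.028190 = kr 406.06

kr 406.06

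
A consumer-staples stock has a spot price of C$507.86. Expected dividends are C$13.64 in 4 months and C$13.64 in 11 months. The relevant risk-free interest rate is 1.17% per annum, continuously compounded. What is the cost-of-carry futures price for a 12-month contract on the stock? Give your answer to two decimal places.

PV(dividends) I = 13.64·e^(−0.0117·4/12) + 13.64·e^(−0.0117·11/12)
I = 13.5869 + 13.4945 = 27.0814
F = (S − I)·e^(rT) = (507.86 − 27.0814) · e^(0.0117·12/12)
= 480.7786 · e^0.011700 = 480.7786 × 1.011769 = C$486.44

C$486.44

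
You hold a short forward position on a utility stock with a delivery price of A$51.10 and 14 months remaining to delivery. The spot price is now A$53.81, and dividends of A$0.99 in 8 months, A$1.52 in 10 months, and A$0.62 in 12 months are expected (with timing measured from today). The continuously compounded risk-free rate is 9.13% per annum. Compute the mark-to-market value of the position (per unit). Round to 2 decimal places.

PV(remaining dividends) I = 0.99·e^(−0.0913·8/12) + 1.52·e^(−0.0913·10/12) + 0.62·e^(−0.0913·12/12) = 2.9061
Current forward F = (S − I)·e^(rT) = (53.81 − 2.9061)·e^(0.0913·14/12) = 50.9039 × 1.112396 = 56.6253
Value (long) = (F − K)·e^(−rT) = (56.6253 − 51.10) × 0.898960 = 4.9670
Short position value = −(long value) = -A$4.97

-A$4.97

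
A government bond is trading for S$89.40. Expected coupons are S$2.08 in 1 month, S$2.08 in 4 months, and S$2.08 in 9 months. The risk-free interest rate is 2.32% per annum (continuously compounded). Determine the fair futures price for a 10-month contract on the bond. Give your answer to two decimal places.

S$84.84

PV(coupons) I = 2.08·e^(−0.0232·1/12) + 2.08·e^(−0.0232·4/12) + 2.08·e^(−0.0232·9/12)
I = 2.0760 + 2.0640 + 2.0441 = 6.1841
F = (S − I)·e^(rT) = (89.40 − 6.1841) · e^(0.0232·10/12)
= 83.2159 · e^0.019333 = 83.2159 × 1.019521 = S$84.84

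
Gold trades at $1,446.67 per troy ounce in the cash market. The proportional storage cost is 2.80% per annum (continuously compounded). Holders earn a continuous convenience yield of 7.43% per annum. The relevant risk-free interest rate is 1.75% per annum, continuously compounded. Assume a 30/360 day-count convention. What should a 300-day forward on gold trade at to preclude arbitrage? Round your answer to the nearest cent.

Net carry = r + u − y = 0.0175 + 0.0280 − 0.0743 = -0.0288
F = S·e^((r+u−y)T) = 1446.67 · e^(-0.0288 × 300/360) = 1446.67 · e^-0.02400000
= 1446.67 × 0.97628571 = $1,412.36 per troy ounce

$1,412.36 per troy ounce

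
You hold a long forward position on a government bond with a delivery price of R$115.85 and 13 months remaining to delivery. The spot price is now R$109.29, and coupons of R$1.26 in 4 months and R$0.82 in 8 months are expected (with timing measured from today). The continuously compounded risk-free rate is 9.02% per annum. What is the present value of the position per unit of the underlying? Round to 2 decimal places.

R$2.23

PV(remaining coupons) I = 1.26·e^(−0.0902·4/12) + 0.82·e^(−0.0902·8/12) = 1.9948
Current forward F = (S − I)·e^(rT) = (109.29 − 1.9948)·e^(0.0902·13/12) = 107.2952 × 1.102650 = 118.3091
Value (long) = (F − K)·e^(−rT) = (118.3091 − 115.85) × 0.906906 = 2.2302
Value = R$2.23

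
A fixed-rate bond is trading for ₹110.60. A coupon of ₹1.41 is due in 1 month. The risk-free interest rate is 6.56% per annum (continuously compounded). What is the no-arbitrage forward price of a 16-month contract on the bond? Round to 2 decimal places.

PV(coupons) I = 1.41·e^(−0.0656·1/12)
I = 1.4023
F = (S − I)·e^(rT) = (110.60 − 1.4023) · e^(0.0656·16/12)
= 109.1977 · e^0.087467 = 109.1977 × 1.091406 = ₹119.18

₹119.18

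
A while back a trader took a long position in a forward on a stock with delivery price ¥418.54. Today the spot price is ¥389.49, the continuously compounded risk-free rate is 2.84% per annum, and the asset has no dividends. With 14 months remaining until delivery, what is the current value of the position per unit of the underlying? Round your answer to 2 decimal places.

Current fair forward for the remaining 14 months: F = S·e^(r·T), r = 0.0284
F = 389.49 · e^(0.0284 × 14/12) = 389.49 × 1.033688 = 402.6111
Value of long forward = (F − K)·e^(−rT) = (402.6111 − 418.54) · e^(−0.0284·14/12)
= -15.9289 × 0.967410 = -15.41

-¥15.41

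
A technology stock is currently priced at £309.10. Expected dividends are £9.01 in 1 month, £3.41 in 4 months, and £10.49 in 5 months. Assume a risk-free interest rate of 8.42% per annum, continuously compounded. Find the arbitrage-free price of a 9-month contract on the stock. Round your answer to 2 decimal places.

£305.40

PV(dividends) I = 9.01·e^(−0.0842·1/12) + 3.41·e^(−0.0842·4/12) + 10.49·e^(−0.0842·5/12)
I = 8.9470 + 3.3156 + 10.1284 = 22.3910
F = (S − I)·e^(rT) = (309.10 − 22.3910) · e^(0.0842·9/12)
= 286.7090 · e^0.063150 = 286.7090 × 1.065187 = £305.40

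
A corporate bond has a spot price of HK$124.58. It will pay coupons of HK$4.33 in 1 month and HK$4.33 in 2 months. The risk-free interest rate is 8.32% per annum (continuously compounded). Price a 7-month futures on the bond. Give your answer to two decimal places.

PV(coupons) I = 4.33·e^(−0.0832·1/12) + 4.33·e^(−0.0832·2/12)
I = 4.3001 + 4.2704 = 8.5705
F = (S − I)·e^(rT) = (124.58 − 8.5705) · e^(0.0832·7/12)
= 116.0095 · e^0.048533 = 116.0095 × 1.049730 = HK$121.78

HK$121.78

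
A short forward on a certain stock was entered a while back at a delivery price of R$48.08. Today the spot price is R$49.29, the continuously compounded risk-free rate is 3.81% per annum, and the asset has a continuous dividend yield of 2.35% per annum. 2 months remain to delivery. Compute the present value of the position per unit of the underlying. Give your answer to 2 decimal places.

-R$1.32

Current fair forward for the remaining 2 months: F = S·e^((r − q)·T), (r − q) = 0.0381 − 0.0235 = 0.0146
F = 49.29 · e^(0.0146 × 2/12) = 49.29 × 1.002436 = 49.4101
Value of long forward = (F − K)·e^(−rT) = (49.4101 − 48.08) · e^(−0.0381·2/12)
= 1.3301 × 0.993670 = 1.32
Short position value = −(long value) = -R$1.32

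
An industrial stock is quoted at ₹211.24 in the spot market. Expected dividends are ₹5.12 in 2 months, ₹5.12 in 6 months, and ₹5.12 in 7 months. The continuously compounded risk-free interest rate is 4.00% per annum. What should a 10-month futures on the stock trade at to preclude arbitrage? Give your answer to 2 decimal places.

PV(dividends) I = 5.12·e^(−0.0400·2/12) + 5.12·e^(−0.0400·6/12) + 5.12·e^(−0.0400·7/12)
I = 5.0860 + 5.0186 + 5.0019 = 15.1065
F = (S − I)·e^(rT) = (211.24 − 15.1065) · e^(0.0400·10/12)
= 196.1335 · e^0.033333 = 196.1335 × 1.033895 = ₹202.78

₹202.78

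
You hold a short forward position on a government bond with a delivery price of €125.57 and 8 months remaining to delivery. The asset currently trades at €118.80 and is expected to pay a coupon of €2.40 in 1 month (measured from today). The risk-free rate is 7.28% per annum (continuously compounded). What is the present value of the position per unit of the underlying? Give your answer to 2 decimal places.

€3.21

PV(remaining coupons) I = 2.40·e^(−0.0728·1/12) = 2.3855
Current forward F = (S − I)·e^(rT) = (118.80 − 2.3855)·e^(0.0728·8/12) = 116.4145 × 1.049730 = 122.2038
Value (long) = (F − K)·e^(−rT) = (122.2038 − 125.57) × 0.952626 = -3.2067
Short position value = −(long value) = €3.21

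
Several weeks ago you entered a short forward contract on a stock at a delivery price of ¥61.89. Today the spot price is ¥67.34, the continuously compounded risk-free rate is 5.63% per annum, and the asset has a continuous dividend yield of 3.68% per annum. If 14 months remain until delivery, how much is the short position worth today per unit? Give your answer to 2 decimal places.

Current fair forward for the remaining 14 months: F = S·e^((r − q)·T), (r − q) = 0.0563 − 0.0368 = 0.0195
F = 67.34 · e^(0.0195 × 14/12) = 67.34 × 1.023011 = 68.8896
Value of long forward = (F − K)·e^(−rT) = (68.8896 − 61.89) · e^(−0.0563·14/12)
= 6.9996 × 0.936427 = 6.55
Short position value = −(long value) = -¥6.55

-¥6.55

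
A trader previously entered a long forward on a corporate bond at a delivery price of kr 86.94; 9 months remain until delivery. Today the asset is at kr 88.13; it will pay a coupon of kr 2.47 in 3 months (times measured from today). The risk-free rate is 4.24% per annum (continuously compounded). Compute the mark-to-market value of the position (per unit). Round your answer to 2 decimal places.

kr 1.47

PV(remaining coupons) I = 2.47·e^(−0.0424·3/12) = 2.4440
Current forward F = (S − I)·e^(rT) = (88.13 − 2.4440)·e^(0.0424·9/12) = 85.6860 × 1.032311 = 88.4546
Value (long) = (F − K)·e^(−rT) = (88.4546 − 86.94) × 0.968700 = 1.4672
Value = kr 1.47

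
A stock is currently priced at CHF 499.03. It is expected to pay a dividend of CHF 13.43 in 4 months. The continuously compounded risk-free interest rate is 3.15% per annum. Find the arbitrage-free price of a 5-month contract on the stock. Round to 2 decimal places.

PV(dividends) I = 13.43·e^(−0.0315·4/12)
I = 13.2897
F = (S − I)·e^(rT) = (499.03 − 13.2897) · e^(0.0315·5/12)
= 485.7403 · e^0.013125 = 485.7403 × 1.013212 = CHF 492.16

CHF 492.16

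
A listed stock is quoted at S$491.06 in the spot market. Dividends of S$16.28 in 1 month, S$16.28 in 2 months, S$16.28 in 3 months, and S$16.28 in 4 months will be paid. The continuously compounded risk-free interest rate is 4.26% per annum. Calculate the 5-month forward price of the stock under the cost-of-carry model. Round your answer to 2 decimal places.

PV(dividends) I = 16.28·e^(−0.0426·1/12) + 16.28·e^(−0.0426·2/12) + 16.28·e^(−0.0426·3/12) + 16.28·e^(−0.0426·4/12)
I = 16.2223 + 16.1648 + 16.1075 + 16.0505 = 64.5451
F = (S − I)·e^(rT) = (491.06 − 64.5451) · e^(0.0426·5/12)
= 426.5149 · e^0.017750 = 426.5149 × 1.017908 = S$434.15

S$434.15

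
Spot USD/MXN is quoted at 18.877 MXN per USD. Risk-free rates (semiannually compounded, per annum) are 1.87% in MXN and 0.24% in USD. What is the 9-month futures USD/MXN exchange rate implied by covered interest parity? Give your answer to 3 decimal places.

By covered interest parity, F = S · (1+r_MXN/2)^(2T) / (1+r_USD/2)^(2T)
= 18.877 × 1.014058 / 1.001801 = 18.877 × 1.012235
F = 19.108 MXN per USD

19.108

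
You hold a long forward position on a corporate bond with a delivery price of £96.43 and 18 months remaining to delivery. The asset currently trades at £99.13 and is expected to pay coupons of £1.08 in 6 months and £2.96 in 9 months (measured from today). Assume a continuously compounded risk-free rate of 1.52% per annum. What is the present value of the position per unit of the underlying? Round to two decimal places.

£0.88

PV(remaining coupons) I = 1.08·e^(−0.0152·6/12) + 2.96·e^(−0.0152·9/12) = 3.9983
Current forward F = (S − I)·e^(rT) = (99.13 − 3.9983)·e^(0.0152·18/12) = 95.1317 × 1.023062 = 97.3256
Value (long) = (F − K)·e^(−rT) = (97.3256 − 96.43) × 0.977458 = 0.8754
Value = £0.88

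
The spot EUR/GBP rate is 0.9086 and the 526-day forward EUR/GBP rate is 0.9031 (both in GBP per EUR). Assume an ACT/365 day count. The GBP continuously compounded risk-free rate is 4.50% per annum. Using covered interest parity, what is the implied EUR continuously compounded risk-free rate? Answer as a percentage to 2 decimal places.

F = S·e^((r_GBP − r_EUR)T) ⇒ r_EUR = r_GBP − ln(F/S)/T
ln(0.9031/0.9086) = -0.006072; /(526/365) = -0.004213
r_EUR = 0.0450 + 0.004213 = 0.049213
r_EUR = 4.92%

4.92%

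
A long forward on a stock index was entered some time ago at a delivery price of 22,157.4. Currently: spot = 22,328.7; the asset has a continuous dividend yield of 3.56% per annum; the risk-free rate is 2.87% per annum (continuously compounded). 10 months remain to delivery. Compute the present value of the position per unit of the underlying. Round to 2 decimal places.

Current fair forward for the remaining 10 months: F = S·e^((r − q)·T), (r − q) = 0.0287 − 0.0356 = -0.0069
F = 22328.7 · e^(-0.0069 × 10/12) = 22328.7 × 0.99426650 = 22200.6784
Value of long forward = (F − K)·e^(−rT) = (22200.6784 − 22157.4) · e^(−0.0287·10/12)
= 43.2784 × 0.97636707 = 42.26

42.26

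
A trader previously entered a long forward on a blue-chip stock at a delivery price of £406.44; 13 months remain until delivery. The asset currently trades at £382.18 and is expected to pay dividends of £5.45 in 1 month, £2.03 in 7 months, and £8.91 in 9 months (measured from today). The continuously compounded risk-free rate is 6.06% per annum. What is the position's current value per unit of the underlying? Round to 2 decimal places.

PV(remaining dividends) I = 5.45·e^(−0.0606·1/12) + 2.03·e^(−0.0606·7/12) + 8.91·e^(−0.0606·9/12) = 15.8961
Current forward F = (S − I)·e^(rT) = (382.18 − 15.8961)·e^(0.0606·13/12) = 366.2839 × 1.067853 = 391.1374
Value (long) = (F − K)·e^(−rT) = (391.1374 − 406.44) × 0.936459 = -14.3303
Value = -£14.33

-£14.33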